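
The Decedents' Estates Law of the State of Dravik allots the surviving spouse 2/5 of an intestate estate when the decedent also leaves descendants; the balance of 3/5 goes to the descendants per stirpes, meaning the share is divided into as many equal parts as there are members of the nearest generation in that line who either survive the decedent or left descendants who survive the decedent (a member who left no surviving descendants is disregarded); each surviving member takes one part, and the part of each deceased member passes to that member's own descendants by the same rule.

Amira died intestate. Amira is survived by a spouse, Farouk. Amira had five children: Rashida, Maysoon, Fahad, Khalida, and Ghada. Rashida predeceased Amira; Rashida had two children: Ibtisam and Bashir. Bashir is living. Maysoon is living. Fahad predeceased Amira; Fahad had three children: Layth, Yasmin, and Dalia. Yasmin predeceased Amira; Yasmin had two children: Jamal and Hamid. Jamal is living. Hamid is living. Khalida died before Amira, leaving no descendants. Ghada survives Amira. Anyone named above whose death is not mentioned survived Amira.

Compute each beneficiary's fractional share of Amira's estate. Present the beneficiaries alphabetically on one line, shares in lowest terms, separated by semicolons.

Bashir 3/40; Dalia 1/20; Farouk 2/5; Ghada 3/20; Hamid 1/40; Ibtisam 3/40; Jamal 1/40; Layth 1/20; Maysoon 3/20

Farouk, as surviving spouse, takes 2/5.
The remaining 3/5 passes to Amira's descendants per stirpes.
Khalida left no surviving issue, so that branch lapses and is disregarded.
The 3/5 is divided into 4 equal shares of 3/20 among Rashida, Maysoon, Fahad, Ghada.
Rashida predeceased; the 3/20 allotted to Rashida's branch passes to Rashida's issue by representation.
The 3/20 is divided into 2 equal shares of 3/40 among Ibtisam, Bashir.
Ibtisam is living and takes 3/40.
Bashir is living and takes 3/40.
Maysoon is living and takes 3/20.
Fahad predeceased; the 3/20 allotted to Fahad's branch passes to Fahad's issue by representation.
The 3/20 is divided into 3 equal shares of 1/20 among Layth, Yasmin, Dalia.
Layth is living and takes 1/20.
Yasmin predeceased; the 1/20 allotted to Yasmin's branch passes to Yasmin's issue by representation.
The 1/20 is divided into 2 equal shares of 1/40 among Jamal, Hamid.
Jamal is living and takes 1/40.
Hamid is living and takes 1/40.
Dalia is living and takes 1/20.
Ghada is living and takes 3/20.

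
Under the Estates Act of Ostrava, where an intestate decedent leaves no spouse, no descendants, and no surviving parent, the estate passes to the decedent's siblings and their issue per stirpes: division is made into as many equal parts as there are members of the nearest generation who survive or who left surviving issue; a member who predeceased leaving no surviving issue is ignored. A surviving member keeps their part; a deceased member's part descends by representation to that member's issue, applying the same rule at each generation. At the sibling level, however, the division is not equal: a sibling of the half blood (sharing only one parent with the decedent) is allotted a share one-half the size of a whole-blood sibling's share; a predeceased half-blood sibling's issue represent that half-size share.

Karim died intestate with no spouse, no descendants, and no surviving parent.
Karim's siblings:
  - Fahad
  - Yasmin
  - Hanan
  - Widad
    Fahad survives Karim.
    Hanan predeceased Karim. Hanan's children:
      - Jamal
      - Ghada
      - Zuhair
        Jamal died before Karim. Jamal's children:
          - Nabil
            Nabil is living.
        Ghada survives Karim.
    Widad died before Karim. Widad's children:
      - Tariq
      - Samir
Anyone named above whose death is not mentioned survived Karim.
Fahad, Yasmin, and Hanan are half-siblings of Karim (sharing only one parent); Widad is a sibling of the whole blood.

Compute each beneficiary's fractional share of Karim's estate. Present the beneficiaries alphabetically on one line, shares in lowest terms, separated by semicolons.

No spouse, descendants, or parent survives, so the estate passes to Karim's siblings per stirpes.
Half-blood siblings count for one-half the weight of whole-blood siblings at the initial division.
Dividing 1 in proportion to weights (total weight 5/2): Fahad (weight 1/2) → 1/5; Yasmin (weight 1/2) → 1/5; Hanan (weight 1/2) → 1/5; Widad (weight 1) → 2/5.
Fahad is living and takes 1/5.
Yasmin is living and takes 1/5.
Hanan predeceased; the 1/5 allotted to Hanan's branch passes to Hanan's issue by representation.
The 1/5 is divided into 3 equal shares of 1/15 among Jamal, Ghada, Zuhair.
Jamal predeceased; the 1/15 allotted to Jamal's branch passes to Jamal's issue by representation.
Nabil is the sole taker at this level and receives the full 1/15.
Ghada is living and takes 1/15.
Zuhair is living and takes 1/15.
Widad predeceased; the 2/5 allotted to Widad's branch passes to Widad's issue by representation.
The 2/5 is divided into 2 equal shares of 1/5 among Tariq, Samir.
Tariq is living and takes 1/5.
Samir is living and takes 1/5.

Fahad 1/5; Ghada 1/15; Nabil 1/15; Samir 1/5; Tariq 1/5; Yasmin 1/5; Zuhair 1/15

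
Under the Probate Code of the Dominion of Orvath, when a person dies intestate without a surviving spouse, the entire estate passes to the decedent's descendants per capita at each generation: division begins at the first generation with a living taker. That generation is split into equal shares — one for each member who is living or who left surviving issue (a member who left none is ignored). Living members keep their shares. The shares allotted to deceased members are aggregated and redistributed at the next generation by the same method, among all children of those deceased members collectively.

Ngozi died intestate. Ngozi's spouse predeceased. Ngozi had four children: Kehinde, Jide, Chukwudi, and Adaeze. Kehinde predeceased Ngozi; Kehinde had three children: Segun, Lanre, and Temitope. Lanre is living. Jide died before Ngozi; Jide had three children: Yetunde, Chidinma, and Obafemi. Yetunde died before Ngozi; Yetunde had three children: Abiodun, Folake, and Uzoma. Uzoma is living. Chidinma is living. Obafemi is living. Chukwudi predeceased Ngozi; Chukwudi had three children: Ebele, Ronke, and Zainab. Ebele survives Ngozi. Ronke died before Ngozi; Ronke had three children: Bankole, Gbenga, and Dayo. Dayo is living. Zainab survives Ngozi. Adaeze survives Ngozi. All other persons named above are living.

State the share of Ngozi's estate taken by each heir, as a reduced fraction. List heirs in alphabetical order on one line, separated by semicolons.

Abiodun 1/36; Adaeze 1/4; Bankole 1/36; Chidinma 1/12; Dayo 1/36; Ebele 1/12; Folake 1/36; Gbenga 1/36; Lanre 1/12; Obafemi 1/12; Segun 1/12; Temitope 1/12; Uzoma 1/36; Zainab 1/12

There is no surviving spouse, so the entire estate passes to Ngozi's descendants per capita at each generation.
At generation 1 (Kehinde, Jide, Chukwudi, Adaeze) there are 4 shares of (1)/4 = 1/4 each.
Living: Adaeze — each takes 1/4.
Deceased: Kehinde, Jide, and Chukwudi. Their combined 3/4 is pooled and carried to generation 2.
At generation 2 (Segun, Lanre, Temitope, Yetunde, Chidinma, Obafemi, Ebele, Ronke, Zainab) there are 9 shares of (3/4)/9 = 1/12 each.
Living: Segun, Lanre, Temitope, Chidinma, Obafemi, Ebele, and Zainab — each takes 1/12.
Deceased: Yetunde and Ronke. Their combined 1/6 is pooled and carried to generation 3.
At generation 3 (Abiodun, Folake, Uzoma, Bankole, Gbenga, Dayo) there are 6 shares of (1/6)/6 = 1/36 each.
Living: Abiodun, Folake, Uzoma, Bankole, Gbenga, and Dayo — each takes 1/36.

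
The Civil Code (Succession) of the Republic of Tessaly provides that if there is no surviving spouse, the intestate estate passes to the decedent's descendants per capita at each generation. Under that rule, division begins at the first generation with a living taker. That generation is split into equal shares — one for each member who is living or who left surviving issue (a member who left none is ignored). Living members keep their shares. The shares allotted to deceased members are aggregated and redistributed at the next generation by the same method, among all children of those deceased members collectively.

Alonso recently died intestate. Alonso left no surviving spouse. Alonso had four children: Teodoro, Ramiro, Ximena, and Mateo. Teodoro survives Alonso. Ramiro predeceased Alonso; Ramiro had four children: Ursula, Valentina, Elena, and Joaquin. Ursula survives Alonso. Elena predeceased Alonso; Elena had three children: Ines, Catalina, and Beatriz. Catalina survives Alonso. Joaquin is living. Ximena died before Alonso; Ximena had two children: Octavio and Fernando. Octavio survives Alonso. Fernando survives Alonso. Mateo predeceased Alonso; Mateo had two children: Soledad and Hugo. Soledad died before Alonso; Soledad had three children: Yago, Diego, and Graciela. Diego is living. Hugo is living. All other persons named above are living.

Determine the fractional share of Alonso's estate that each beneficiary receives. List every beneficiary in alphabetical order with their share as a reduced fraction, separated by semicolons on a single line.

There is no surviving spouse, so the entire estate passes to Alonso's descendants per capita at each generation.
At generation 1 (Teodoro, Ramiro, Ximena, Mateo) there are 4 shares of (1)/4 = 1/4 each.
Living: Teodoro — each takes 1/4.
Deceased: Ramiro, Ximena, and Mateo. Their combined 3/4 is pooled and carried to generation 2.
At generation 2 (Ursula, Valentina, Elena, Joaquin, Octavio, Fernando, Soledad, Hugo) there are 8 shares of (3/4)/8 = 3/32 each.
Living: Ursula, Valentina, Joaquin, Octavio, Fernando, and Hugo — each takes 3/32.
Deceased: Elena and Soledad. Their combined 3/16 is pooled and carried to generation 3.
At generation 3 (Ines, Catalina, Beatriz, Yago, Diego, Graciela) there are 6 shares of (3/16)/6 = 1/32 each.
Living: Ines, Catalina, Beatriz, Yago, Diego, and Graciela — each takes 1/32.

Beatriz 1/32; Catalina 1/32; Diego 1/32; Fernando 3/32; Graciela 1/32; Hugo 3/32; Ines 1/32; Joaquin 3/32; Octavio 3/32; Teodoro 1/4; Ursula 3/32; Valentina 3/32; Yago 1/32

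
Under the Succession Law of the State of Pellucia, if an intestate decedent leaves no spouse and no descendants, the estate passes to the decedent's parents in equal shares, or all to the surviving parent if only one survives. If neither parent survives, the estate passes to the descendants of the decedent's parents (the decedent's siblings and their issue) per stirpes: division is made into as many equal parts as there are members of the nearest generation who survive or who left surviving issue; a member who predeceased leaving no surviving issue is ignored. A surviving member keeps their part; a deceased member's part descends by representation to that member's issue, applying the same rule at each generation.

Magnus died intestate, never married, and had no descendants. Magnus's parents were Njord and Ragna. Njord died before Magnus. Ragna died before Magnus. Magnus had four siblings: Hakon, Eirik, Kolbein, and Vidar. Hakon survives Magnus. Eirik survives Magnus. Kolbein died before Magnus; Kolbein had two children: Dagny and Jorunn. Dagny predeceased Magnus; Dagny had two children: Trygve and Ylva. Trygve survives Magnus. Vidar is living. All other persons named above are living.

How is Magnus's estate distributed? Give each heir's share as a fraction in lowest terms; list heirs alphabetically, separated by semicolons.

Eirik 1/4; Hakon 1/4; Jorunn 1/8; Trygve 1/16; Vidar 1/4; Ylva 1/16

Neither parent survives and there are no descendants, so the estate passes to Magnus's siblings and their issue per stirpes.
The estate is divided into 4 equal shares of 1/4 among Hakon, Eirik, Kolbein, Vidar.
Hakon is living and takes 1/4.
Eirik is living and takes 1/4.
Kolbein predeceased; the 1/4 allotted to Kolbein's branch passes to Kolbein's issue by representation.
The 1/4 is divided into 2 equal shares of 1/8 among Dagny, Jorunn.
Dagny predeceased; the 1/8 allotted to Dagny's branch passes to Dagny's issue by representation.
The 1/8 is divided into 2 equal shares of 1/16 among Trygve, Ylva.
Trygve is living and takes 1/16.
Ylva is living and takes 1/16.
Jorunn is living and takes 1/8.
Vidar is living and takes 1/4.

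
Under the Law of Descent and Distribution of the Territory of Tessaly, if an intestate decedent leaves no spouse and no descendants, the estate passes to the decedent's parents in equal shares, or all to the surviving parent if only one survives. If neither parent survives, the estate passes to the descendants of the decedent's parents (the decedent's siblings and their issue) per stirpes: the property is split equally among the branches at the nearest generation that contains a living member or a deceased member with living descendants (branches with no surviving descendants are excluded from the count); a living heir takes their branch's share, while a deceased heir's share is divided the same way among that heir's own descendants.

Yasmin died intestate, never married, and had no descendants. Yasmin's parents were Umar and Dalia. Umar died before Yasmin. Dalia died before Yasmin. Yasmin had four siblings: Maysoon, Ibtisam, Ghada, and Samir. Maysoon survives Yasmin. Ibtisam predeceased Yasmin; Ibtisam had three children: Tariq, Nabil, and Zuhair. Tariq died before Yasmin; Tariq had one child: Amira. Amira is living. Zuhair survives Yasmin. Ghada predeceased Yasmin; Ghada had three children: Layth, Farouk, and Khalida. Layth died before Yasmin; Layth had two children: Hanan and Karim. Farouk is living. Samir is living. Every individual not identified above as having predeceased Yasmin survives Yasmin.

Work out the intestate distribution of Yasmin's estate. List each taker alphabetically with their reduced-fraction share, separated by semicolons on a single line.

Amira 1/12; Farouk 1/12; Hanan 1/24; Karim 1/24; Khalida 1/12; Maysoon 1/4; Nabil 1/12; Samir 1/4; Zuhair 1/12

Neither parent survives and there are no descendants, so the estate passes to Yasmin's siblings and their issue per stirpes.
The estate is divided into 4 equal shares of 1/4 among Maysoon, Ibtisam, Ghada, Samir.
Maysoon is living and takes 1/4.
Ibtisam predeceased; the 1/4 allotted to Ibtisam's branch passes to Ibtisam's issue by representation.
The 1/4 is divided into 3 equal shares of 1/12 among Tariq, Nabil, Zuhair.
Tariq predeceased; the 1/12 allotted to Tariq's branch passes to Tariq's issue by representation.
Amira is the sole taker at this level and receives the full 1/12.
Nabil is living and takes 1/12.
Zuhair is living and takes 1/12.
Ghada predeceased; the 1/4 allotted to Ghada's branch passes to Ghada's issue by representation.
The 1/4 is divided into 3 equal shares of 1/12 among Layth, Farouk, Khalida.
Layth predeceased; the 1/12 allotted to Layth's branch passes to Layth's issue by representation.
The 1/12 is divided into 2 equal shares of 1/24 among Hanan, Karim.
Hanan is living and takes 1/24.
Karim is living and takes 1/24.
Farouk is living and takes 1/12.
Khalida is living and takes 1/12.
Samir is living and takes 1/4.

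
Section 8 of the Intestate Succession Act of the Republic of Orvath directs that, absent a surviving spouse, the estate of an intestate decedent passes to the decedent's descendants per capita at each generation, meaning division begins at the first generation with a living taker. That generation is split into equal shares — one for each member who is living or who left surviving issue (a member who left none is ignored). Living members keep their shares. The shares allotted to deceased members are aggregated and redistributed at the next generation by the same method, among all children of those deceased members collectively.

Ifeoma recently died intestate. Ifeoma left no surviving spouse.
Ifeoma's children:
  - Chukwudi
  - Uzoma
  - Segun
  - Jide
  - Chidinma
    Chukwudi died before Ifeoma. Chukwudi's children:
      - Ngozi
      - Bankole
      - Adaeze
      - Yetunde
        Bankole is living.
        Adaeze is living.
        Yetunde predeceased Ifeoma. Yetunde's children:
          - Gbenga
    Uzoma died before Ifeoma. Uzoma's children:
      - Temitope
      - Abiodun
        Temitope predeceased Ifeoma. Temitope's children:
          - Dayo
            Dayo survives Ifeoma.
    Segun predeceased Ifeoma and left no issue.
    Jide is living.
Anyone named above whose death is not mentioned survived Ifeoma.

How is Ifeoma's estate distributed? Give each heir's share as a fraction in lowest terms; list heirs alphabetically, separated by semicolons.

There is no surviving spouse, so the entire estate passes to Ifeoma's descendants per capita at each generation.
At generation 1 (Chukwudi, Uzoma, Jide, Chidinma) there are 4 shares of (1)/4 = 1/4 each.
Living: Jide and Chidinma — each takes 1/4.
Deceased: Chukwudi and Uzoma. Their combined 1/2 is pooled and carried to generation 2.
At generation 2 (Ngozi, Bankole, Adaeze, Yetunde, Temitope, Abiodun) there are 6 shares of (1/2)/6 = 1/12 each.
Living: Ngozi, Bankole, Adaeze, and Abiodun — each takes 1/12.
Deceased: Yetunde and Temitope. Their combined 1/6 is pooled and carried to generation 3.
At generation 3 (Gbenga, Dayo) there are 2 shares of (1/6)/2 = 1/12 each.
Living: Gbenga and Dayo — each takes 1/12.

Abiodun 1/12; Adaeze 1/12; Bankole 1/12; Chidinma 1/4; Dayo 1/12; Gbenga 1/12; Jide 1/4; Ngozi 1/12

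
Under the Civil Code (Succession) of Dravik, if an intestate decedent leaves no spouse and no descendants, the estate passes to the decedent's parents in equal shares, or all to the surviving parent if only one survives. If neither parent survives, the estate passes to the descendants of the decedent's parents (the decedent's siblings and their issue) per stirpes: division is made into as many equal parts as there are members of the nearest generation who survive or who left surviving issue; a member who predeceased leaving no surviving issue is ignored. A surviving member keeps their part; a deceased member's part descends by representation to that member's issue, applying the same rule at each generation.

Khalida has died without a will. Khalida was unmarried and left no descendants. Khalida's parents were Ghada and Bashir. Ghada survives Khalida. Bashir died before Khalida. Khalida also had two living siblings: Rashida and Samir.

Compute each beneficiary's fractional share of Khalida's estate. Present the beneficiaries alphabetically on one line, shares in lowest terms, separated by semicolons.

Ghada 1

Only one parent, Ghada, survives, so Ghada takes the entire estate. The siblings take nothing because a surviving parent has priority.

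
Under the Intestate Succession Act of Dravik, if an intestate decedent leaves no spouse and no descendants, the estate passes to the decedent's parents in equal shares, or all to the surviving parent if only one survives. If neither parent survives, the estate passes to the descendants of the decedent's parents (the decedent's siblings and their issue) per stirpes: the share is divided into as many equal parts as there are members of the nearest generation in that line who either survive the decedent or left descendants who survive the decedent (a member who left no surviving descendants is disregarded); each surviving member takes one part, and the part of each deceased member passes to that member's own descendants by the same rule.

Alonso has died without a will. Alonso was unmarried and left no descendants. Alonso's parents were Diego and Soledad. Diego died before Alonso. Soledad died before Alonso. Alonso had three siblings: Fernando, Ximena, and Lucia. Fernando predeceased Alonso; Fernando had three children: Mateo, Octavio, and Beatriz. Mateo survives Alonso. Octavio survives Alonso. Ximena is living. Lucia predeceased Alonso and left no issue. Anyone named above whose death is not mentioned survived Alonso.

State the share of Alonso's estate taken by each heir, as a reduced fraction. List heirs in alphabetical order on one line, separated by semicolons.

Neither parent survives and there are no descendants, so the estate passes to Alonso's siblings and their issue per stirpes.
Lucia left no surviving issue, so that branch lapses and is disregarded.
The estate is divided into 2 equal shares of 1/2 among Fernando, Ximena.
Fernando predeceased; the 1/2 allotted to Fernando's branch passes to Fernando's issue by representation.
The 1/2 is divided into 3 equal shares of 1/6 among Mateo, Octavio, Beatriz.
Mateo is living and takes 1/6.
Octavio is living and takes 1/6.
Beatriz is living and takes 1/6.
Ximena is living and takes 1/2.

Beatriz 1/6; Mateo 1/6; Octavio 1/6; Ximena 1/2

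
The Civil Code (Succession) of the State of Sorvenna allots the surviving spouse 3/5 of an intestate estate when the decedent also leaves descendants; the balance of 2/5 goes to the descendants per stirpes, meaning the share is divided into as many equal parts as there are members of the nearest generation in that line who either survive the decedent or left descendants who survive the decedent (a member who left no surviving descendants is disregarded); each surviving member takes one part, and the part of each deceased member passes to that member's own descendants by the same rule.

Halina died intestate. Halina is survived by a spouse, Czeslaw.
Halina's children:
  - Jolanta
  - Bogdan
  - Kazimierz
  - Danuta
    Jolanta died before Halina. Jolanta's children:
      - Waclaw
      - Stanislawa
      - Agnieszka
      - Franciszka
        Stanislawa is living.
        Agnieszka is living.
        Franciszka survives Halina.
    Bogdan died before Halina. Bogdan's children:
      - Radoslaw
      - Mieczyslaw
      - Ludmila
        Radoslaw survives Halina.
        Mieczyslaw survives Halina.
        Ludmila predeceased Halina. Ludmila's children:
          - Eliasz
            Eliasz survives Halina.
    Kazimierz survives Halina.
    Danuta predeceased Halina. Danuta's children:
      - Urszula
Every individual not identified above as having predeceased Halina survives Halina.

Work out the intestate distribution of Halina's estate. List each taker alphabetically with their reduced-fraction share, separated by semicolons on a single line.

Agnieszka 1/40; Czeslaw 3/5; Eliasz 1/30; Franciszka 1/40; Kazimierz 1/10; Mieczyslaw 1/30; Radoslaw 1/30; Stanislawa 1/40; Urszula 1/10; Waclaw 1/40

Czeslaw, as surviving spouse, takes 3/5.
The remaining 2/5 passes to Halina's descendants per stirpes.
The 2/5 is divided into 4 equal shares of 1/10 among Jolanta, Bogdan, Kazimierz, Danuta.
Jolanta predeceased; the 1/10 allotted to Jolanta's branch passes to Jolanta's issue by representation.
The 1/10 is divided into 4 equal shares of 1/40 among Waclaw, Stanislawa, Agnieszka, Franciszka.
Waclaw is living and takes 1/40.
Stanislawa is living and takes 1/40.
Agnieszka is living and takes 1/40.
Franciszka is living and takes 1/40.
Bogdan predeceased; the 1/10 allotted to Bogdan's branch passes to Bogdan's issue by representation.
The 1/10 is divided into 3 equal shares of 1/30 among Radoslaw, Mieczyslaw, Ludmila.
Radoslaw is living and takes 1/30.
Mieczyslaw is living and takes 1/30.
Ludmila predeceased; the 1/30 allotted to Ludmila's branch passes to Ludmila's issue by representation.
Eliasz is the sole taker at this level and receives the full 1/30.
Kazimierz is living and takes 1/10.
Danuta predeceased; the 1/10 allotted to Danuta's branch passes to Danuta's issue by representation.
Urszula is the sole taker at this level and receives the full 1/10.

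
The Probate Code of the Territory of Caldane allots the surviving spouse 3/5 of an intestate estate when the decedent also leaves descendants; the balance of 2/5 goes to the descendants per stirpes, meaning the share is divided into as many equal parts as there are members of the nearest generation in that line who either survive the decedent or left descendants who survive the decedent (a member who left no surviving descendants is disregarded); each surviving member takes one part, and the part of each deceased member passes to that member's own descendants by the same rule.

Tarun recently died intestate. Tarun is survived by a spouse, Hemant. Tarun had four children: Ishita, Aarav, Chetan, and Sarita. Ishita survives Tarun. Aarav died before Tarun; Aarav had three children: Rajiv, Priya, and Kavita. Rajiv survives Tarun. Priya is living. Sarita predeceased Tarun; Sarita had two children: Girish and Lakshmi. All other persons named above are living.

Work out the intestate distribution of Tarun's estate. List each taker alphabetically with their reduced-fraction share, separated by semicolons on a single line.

Hemant, as surviving spouse, takes 3/5.
The remaining 2/5 passes to Tarun's descendants per stirpes.
The 2/5 is divided into 4 equal shares of 1/10 among Ishita, Aarav, Chetan, Sarita.
Ishita is living and takes 1/10.
Aarav predeceased; the 1/10 allotted to Aarav's branch passes to Aarav's issue by representation.
The 1/10 is divided into 3 equal shares of 1/30 among Rajiv, Priya, Kavita.
Rajiv is living and takes 1/30.
Priya is living and takes 1/30.
Kavita is living and takes 1/30.
Chetan is living and takes 1/10.
Sarita predeceased; the 1/10 allotted to Sarita's branch passes to Sarita's issue by representation.
The 1/10 is divided into 2 equal shares of 1/20 among Girish, Lakshmi.
Girish is living and takes 1/20.
Lakshmi is living and takes 1/20.

Chetan 1/10; Girish 1/20; Hemant 3/5; Ishita 1/10; Kavita 1/30; Lakshmi 1/20; Priya 1/30; Rajiv 1/30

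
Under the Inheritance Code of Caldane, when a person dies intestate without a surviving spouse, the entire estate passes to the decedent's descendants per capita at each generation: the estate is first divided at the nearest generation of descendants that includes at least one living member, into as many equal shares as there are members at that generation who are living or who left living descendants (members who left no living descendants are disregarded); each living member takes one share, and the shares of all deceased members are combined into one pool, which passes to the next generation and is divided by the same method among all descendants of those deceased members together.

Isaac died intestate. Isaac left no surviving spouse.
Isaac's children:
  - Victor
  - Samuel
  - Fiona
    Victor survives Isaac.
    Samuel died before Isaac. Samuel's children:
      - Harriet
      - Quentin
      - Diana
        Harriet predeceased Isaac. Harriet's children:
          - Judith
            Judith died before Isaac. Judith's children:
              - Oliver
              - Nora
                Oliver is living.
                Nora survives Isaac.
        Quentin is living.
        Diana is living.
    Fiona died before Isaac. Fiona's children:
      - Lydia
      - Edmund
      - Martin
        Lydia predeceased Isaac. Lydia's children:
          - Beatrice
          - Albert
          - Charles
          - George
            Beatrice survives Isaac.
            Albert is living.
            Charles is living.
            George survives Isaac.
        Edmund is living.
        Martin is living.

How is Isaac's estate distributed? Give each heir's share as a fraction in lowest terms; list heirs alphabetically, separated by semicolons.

There is no surviving spouse, so the entire estate passes to Isaac's descendants per capita at each generation.
At generation 1 (Victor, Samuel, Fiona) there are 3 shares of (1)/3 = 1/3 each.
Living: Victor — each takes 1/3.
Deceased: Samuel and Fiona. Their combined 2/3 is pooled and carried to generation 2.
At generation 2 (Harriet, Quentin, Diana, Lydia, Edmund, Martin) there are 6 shares of (2/3)/6 = 1/9 each.
Living: Quentin, Diana, Edmund, and Martin — each takes 1/9.
Deceased: Harriet and Lydia. Their combined 2/9 is pooled and carried to generation 3.
At generation 3 (Judith, Beatrice, Albert, Charles, George) there are 5 shares of (2/9)/5 = 2/45 each.
Living: Beatrice, Albert, Charles, and George — each takes 2/45.
Deceased: Judith. That 2/45 share is carried to generation 4.
At generation 4 (Oliver, Nora) there are 2 shares of (2/45)/2 = 1/45 each.
Living: Oliver and Nora — each takes 1/45.

Albert 2/45; Beatrice 2/45; Charles 2/45; Diana 1/9; Edmund 1/9; George 2/45; Martin 1/9; Nora 1/45; Oliver 1/45; Quentin 1/9; Victor 1/3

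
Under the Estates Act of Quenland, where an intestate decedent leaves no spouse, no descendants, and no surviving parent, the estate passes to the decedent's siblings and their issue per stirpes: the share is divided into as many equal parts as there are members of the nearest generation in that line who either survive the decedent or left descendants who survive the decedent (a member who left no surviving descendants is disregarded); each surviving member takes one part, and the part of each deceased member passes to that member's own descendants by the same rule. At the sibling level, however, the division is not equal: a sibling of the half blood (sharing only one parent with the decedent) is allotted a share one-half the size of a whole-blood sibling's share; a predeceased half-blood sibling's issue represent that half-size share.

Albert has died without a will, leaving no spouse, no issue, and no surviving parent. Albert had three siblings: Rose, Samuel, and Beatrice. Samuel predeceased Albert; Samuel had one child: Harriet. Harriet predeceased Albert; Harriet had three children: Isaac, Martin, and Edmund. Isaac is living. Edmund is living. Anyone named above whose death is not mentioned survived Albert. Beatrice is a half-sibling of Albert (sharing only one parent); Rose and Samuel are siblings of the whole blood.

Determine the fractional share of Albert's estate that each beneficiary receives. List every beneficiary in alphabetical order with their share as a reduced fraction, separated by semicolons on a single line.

No spouse, descendants, or parent survives, so the estate passes to Albert's siblings per stirpes.
Half-blood siblings count for one-half the weight of whole-blood siblings at the initial division.
Dividing 1 in proportion to weights (total weight 5/2): Rose (weight 1) → 2/5; Samuel (weight 1) → 2/5; Beatrice (weight 1/2) → 1/5.
Rose is living and takes 2/5.
Samuel predeceased; the 2/5 allotted to Samuel's branch passes to Samuel's issue by representation.
Harriet's line is the sole branch at this level, so the full 2/5 passes to Harriet's issue by representation.
The 2/5 is divided into 3 equal shares of 2/15 among Isaac, Martin, Edmund.
Isaac is living and takes 2/15.
Martin is living and takes 2/15.
Edmund is living and takes 2/15.
Beatrice is living and takes 1/5.

Beatrice 1/5; Edmund 2/15; Isaac 2/15; Martin 2/15; Rose 2/5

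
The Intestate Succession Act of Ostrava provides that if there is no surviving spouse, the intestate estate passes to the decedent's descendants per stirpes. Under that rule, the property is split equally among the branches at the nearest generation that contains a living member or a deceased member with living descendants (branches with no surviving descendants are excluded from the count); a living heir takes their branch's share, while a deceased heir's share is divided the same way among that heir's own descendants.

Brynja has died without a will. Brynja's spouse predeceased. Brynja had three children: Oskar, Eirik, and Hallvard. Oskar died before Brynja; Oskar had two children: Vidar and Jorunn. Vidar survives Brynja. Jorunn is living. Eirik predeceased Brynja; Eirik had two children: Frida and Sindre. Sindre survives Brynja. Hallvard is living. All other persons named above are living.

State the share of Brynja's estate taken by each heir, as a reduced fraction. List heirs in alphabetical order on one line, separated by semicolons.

Frida 1/6; Hallvard 1/3; Jorunn 1/6; Sindre 1/6; Vidar 1/6

There is no surviving spouse, so the entire estate passes to Brynja's descendants per stirpes.
The estate is divided into 3 equal shares of 1/3 among Oskar, Eirik, Hallvard.
Oskar predeceased; the 1/3 allotted to Oskar's branch passes to Oskar's issue by representation.
The 1/3 is divided into 2 equal shares of 1/6 among Vidar, Jorunn.
Vidar is living and takes 1/6.
Jorunn is living and takes 1/6.
Eirik predeceased; the 1/3 allotted to Eirik's branch passes to Eirik's issue by representation.
The 1/3 is divided into 2 equal shares of 1/6 among Frida, Sindre.
Frida is living and takes 1/6.
Sindre is living and takes 1/6.
Hallvard is living and takes 1/3.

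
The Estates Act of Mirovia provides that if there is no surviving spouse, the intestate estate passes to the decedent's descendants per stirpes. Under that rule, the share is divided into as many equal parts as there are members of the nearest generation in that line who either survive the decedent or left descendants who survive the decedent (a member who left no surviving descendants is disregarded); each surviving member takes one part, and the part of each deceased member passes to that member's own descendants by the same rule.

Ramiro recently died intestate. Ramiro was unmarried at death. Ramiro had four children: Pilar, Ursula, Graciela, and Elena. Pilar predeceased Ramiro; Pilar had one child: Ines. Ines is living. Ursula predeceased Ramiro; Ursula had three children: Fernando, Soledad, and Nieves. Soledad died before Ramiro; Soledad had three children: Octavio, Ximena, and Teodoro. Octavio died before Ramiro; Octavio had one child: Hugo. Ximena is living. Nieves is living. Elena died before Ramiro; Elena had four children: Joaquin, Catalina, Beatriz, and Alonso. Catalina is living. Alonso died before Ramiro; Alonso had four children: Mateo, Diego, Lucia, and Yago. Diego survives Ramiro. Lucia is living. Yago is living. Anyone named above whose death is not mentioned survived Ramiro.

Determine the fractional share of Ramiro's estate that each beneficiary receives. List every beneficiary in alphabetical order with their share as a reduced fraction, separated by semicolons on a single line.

Beatriz 1/16; Catalina 1/16; Diego 1/64; Fernando 1/12; Graciela 1/4; Hugo 1/36; Ines 1/4; Joaquin 1/16; Lucia 1/64; Mateo 1/64; Nieves 1/12; Teodoro 1/36; Ximena 1/36; Yago 1/64

There is no surviving spouse, so the entire estate passes to Ramiro's descendants per stirpes.
The estate is divided into 4 equal shares of 1/4 among Pilar, Ursula, Graciela, Elena.
Pilar predeceased; the 1/4 allotted to Pilar's branch passes to Pilar's issue by representation.
Ines is the sole taker at this level and receives the full 1/4.
Ursula predeceased; the 1/4 allotted to Ursula's branch passes to Ursula's issue by representation.
The 1/4 is divided into 3 equal shares of 1/12 among Fernando, Soledad, Nieves.
Fernando is living and takes 1/12.
Soledad predeceased; the 1/12 allotted to Soledad's branch passes to Soledad's issue by representation.
The 1/12 is divided into 3 equal shares of 1/36 among Octavio, Ximena, Teodoro.
Octavio predeceased; the 1/36 allotted to Octavio's branch passes to Octavio's issue by representation.
Hugo is the sole taker at this level and receives the full 1/36.
Ximena is living and takes 1/36.
Teodoro is living and takes 1/36.
Nieves is living and takes 1/12.
Graciela is living and takes 1/4.
Elena predeceased; the 1/4 allotted to Elena's branch passes to Elena's issue by representation.
The 1/4 is divided into 4 equal shares of 1/16 among Joaquin, Catalina, Beatriz, Alonso.
Joaquin is living and takes 1/16.
Catalina is living and takes 1/16.
Beatriz is living and takes 1/16.
Alonso predeceased; the 1/16 allotted to Alonso's branch passes to Alonso's issue by representation.
The 1/16 is divided into 4 equal shares of 1/64 among Mateo, Diego, Lucia, Yago.
Mateo is living and takes 1/64.
Diego is living and takes 1/64.
Lucia is living and takes 1/64.
Yago is living and takes 1/64.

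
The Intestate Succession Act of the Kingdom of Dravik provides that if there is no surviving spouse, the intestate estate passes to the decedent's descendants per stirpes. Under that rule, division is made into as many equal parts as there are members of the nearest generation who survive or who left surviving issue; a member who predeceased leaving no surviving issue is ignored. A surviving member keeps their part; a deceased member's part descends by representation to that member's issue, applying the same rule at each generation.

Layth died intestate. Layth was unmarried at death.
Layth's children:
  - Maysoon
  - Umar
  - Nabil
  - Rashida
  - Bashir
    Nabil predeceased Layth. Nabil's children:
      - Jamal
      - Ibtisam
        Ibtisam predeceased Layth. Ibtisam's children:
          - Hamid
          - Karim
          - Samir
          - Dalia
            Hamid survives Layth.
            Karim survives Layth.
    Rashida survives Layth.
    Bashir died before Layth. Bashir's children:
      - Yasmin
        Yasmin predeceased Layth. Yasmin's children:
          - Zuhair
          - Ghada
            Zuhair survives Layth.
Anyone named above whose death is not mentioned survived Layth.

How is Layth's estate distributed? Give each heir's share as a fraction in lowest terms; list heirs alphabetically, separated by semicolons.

Dalia 1/40; Ghada 1/10; Hamid 1/40; Jamal 1/10; Karim 1/40; Maysoon 1/5; Rashida 1/5; Samir 1/40; Umar 1/5; Zuhair 1/10

There is no surviving spouse, so the entire estate passes to Layth's descendants per stirpes.
The estate is divided into 5 equal shares of 1/5 among Maysoon, Umar, Nabil, Rashida, Bashir.
Maysoon is living and takes 1/5.
Umar is living and takes 1/5.
Nabil predeceased; the 1/5 allotted to Nabil's branch passes to Nabil's issue by representation.
The 1/5 is divided into 2 equal shares of 1/10 among Jamal, Ibtisam.
Jamal is living and takes 1/10.
Ibtisam predeceased; the 1/10 allotted to Ibtisam's branch passes to Ibtisam's issue by representation.
The 1/10 is divided into 4 equal shares of 1/40 among Hamid, Karim, Samir, Dalia.
Hamid is living and takes 1/40.
Karim is living and takes 1/40.
Samir is living and takes 1/40.
Dalia is living and takes 1/40.
Rashida is living and takes 1/5.
Bashir predeceased; the 1/5 allotted to Bashir's branch passes to Bashir's issue by representation.
Yasmin's line is the sole branch at this level, so the full 1/5 passes to Yasmin's issue by representation.
The 1/5 is divided into 2 equal shares of 1/10 among Zuhair, Ghada.
Zuhair is living and takes 1/10.
Ghada is living and takes 1/10.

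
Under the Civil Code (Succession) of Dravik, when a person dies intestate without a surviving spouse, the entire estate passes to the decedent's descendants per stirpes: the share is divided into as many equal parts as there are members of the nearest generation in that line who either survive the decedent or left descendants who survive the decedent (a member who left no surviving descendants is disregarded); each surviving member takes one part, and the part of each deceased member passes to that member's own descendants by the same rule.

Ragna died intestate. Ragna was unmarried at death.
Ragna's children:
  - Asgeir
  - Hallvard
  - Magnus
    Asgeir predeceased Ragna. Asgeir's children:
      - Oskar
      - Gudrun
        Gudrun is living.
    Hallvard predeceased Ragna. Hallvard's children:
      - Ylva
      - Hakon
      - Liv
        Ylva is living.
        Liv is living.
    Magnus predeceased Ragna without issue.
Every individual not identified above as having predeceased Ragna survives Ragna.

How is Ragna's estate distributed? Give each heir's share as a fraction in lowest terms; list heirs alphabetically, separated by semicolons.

Gudrun 1/4; Hakon 1/6; Liv 1/6; Oskar 1/4; Ylva 1/6

There is no surviving spouse, so the entire estate passes to Ragna's descendants per stirpes.
Magnus left no surviving issue, so that branch lapses and is disregarded.
The estate is divided into 2 equal shares of 1/2 among Asgeir, Hallvard.
Asgeir predeceased; the 1/2 allotted to Asgeir's branch passes to Asgeir's issue by representation.
The 1/2 is divided into 2 equal shares of 1/4 among Oskar, Gudrun.
Oskar is living and takes 1/4.
Gudrun is living and takes 1/4.
Hallvard predeceased; the 1/2 allotted to Hallvard's branch passes to Hallvard's issue by representation.
The 1/2 is divided into 3 equal shares of 1/6 among Ylva, Hakon, Liv.
Ylva is living and takes 1/6.
Hakon is living and takes 1/6.
Liv is living and takes 1/6.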